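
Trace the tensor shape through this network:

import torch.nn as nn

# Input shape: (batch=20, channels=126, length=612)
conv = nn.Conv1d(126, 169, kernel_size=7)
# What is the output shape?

Input shape: (20, 126, 612)
Output shape: (20, 169, 606)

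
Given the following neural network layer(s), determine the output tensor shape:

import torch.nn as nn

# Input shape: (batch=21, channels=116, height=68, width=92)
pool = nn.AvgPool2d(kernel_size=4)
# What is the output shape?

Input shape: (21, 116, 68, 92)
Output shape: (21, 116, 17, 23)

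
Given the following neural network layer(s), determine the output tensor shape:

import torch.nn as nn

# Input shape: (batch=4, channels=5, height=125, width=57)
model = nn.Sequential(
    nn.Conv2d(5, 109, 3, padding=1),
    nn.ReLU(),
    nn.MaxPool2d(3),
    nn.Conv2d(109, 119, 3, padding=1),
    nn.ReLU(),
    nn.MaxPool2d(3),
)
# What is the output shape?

Input shape: (4, 5, 125, 57)
  -> after first Conv2d: (4, 109, 125, 57)
  -> after first MaxPool2d: (4, 109, 41, 19)
  -> after second Conv2d: (4, 119, 41, 19)
Output shape: (4, 119, 13, 6)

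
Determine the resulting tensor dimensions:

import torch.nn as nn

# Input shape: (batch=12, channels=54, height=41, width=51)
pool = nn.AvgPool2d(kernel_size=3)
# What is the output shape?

Input shape: (12, 54, 41, 51)
Output shape: (12, 54, 13, 17)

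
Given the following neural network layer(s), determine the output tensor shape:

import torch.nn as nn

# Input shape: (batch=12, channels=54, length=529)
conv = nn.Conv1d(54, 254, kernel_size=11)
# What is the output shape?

Input shape: (12, 54, 529)
Output shape: (12, 254, 519)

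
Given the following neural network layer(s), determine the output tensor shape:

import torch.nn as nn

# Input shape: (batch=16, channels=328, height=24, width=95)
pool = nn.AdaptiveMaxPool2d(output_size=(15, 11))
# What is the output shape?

Input shape: (16, 328, 24, 95)
Output shape: (16, 328, 15, 11)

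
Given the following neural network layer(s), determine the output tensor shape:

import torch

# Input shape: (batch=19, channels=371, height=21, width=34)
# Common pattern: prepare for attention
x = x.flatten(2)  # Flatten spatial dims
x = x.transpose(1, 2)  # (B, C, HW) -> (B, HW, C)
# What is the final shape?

Input shape: (19, 371, 21, 34)
  -> after flatten(2): (19, 371, 714)
Output shape: (19, 714, 371)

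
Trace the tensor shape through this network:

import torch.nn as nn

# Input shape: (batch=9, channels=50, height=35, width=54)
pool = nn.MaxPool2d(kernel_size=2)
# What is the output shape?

Input shape: (9, 50, 35, 54)
Output shape: (9, 50, 17, 27)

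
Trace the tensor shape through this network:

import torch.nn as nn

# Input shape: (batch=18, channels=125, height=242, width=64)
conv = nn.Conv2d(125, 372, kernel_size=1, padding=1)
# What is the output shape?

Input shape: (18, 125, 242, 64)
Output shape: (18, 372, 244, 66)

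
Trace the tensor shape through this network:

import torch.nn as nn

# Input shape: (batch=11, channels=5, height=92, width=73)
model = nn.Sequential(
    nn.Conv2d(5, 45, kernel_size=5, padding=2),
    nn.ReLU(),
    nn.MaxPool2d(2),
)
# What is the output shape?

Input shape: (11, 5, 92, 73)
  -> after Conv2d: (11, 45, 92, 73)
  -> after ReLU: (11, 45, 92, 73)
Output shape: (11, 45, 46, 36)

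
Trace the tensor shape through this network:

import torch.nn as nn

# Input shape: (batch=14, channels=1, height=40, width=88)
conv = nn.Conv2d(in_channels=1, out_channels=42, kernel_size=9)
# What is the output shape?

Input shape: (14, 1, 40, 88)
Output shape: (14, 42, 32, 80)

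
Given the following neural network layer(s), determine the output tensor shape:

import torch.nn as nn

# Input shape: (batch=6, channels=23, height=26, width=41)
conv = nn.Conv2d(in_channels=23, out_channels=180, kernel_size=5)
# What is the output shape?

Input shape: (6, 23, 26, 41)
Output shape: (6, 180, 22, 37)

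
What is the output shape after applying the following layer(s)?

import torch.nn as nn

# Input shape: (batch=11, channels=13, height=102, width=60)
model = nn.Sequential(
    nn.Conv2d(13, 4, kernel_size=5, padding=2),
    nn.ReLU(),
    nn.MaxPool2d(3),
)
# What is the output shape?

Input shape: (11, 13, 102, 60)
  -> after Conv2d: (11, 4, 102, 60)
  -> after ReLU: (11, 4, 102, 60)
Output shape: (11, 4, 34, 20)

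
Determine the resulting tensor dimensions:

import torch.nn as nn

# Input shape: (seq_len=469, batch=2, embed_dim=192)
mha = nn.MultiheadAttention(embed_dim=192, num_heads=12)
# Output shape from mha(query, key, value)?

Input shape: (469, 2, 192)
Output shape: (469, 2, 192)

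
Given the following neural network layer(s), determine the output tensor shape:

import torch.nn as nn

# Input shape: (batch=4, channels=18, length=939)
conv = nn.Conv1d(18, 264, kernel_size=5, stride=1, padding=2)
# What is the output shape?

Input shape: (4, 18, 939)
Output shape: (4, 264, 939)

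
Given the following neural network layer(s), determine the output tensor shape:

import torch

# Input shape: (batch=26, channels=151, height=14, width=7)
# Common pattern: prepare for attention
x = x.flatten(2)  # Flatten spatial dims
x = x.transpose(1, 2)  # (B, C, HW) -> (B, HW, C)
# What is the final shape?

Input shape: (26, 151, 14, 7)
  -> after flatten(2): (26, 151, 98)
Output shape: (26, 98, 151)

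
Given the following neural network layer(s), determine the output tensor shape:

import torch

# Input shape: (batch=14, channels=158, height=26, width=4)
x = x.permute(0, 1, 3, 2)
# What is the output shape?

Input shape: (14, 158, 26, 4)
Output shape: (14, 158, 4, 26)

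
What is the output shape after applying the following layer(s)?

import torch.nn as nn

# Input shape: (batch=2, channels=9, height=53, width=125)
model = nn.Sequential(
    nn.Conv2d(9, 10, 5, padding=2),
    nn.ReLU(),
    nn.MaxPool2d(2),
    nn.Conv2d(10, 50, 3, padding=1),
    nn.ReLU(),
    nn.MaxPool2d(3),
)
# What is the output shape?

Input shape: (2, 9, 53, 125)
  -> after first Conv2d: (2, 10, 53, 125)
  -> after first MaxPool2d: (2, 10, 26, 62)
  -> after second Conv2d: (2, 50, 26, 62)
Output shape: (2, 50, 8, 20)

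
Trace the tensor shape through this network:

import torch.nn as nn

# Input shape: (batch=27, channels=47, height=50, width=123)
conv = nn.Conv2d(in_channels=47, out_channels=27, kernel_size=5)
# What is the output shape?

Input shape: (27, 47, 50, 123)
Output shape: (27, 27, 46, 119)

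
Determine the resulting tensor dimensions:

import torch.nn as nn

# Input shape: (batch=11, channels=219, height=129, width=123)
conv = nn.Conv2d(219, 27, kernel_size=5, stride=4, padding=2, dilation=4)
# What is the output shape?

Input shape: (11, 219, 129, 123)
Output shape: (11, 27, 30, 28)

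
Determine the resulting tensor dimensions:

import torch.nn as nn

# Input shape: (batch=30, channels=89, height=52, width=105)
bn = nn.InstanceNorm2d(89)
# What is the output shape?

Input shape: (30, 89, 52, 105)
Output shape: (30, 89, 52, 105)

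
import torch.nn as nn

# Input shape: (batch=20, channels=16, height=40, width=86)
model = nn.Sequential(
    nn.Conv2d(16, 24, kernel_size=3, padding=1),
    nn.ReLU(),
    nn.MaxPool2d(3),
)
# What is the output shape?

Input shape: (20, 16, 40, 86)
  -> after Conv2d: (20, 24, 40, 86)
  -> after ReLU: (20, 24, 40, 86)
Output shape: (20, 24, 13, 28)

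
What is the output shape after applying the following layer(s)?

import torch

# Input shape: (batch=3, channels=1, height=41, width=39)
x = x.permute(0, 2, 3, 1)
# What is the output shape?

Input shape: (3, 1, 41, 39)
Output shape: (3, 41, 39, 1)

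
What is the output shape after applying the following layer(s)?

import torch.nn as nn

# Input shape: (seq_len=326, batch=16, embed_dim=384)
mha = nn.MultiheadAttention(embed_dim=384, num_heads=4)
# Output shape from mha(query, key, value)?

Input shape: (326, 16, 384)
Output shape: (326, 16, 384)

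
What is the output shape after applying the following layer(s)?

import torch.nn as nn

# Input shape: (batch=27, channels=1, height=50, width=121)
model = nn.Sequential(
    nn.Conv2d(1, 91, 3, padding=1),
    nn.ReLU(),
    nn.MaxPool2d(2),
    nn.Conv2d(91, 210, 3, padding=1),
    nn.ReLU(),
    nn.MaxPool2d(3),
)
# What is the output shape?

Input shape: (27, 1, 50, 121)
  -> after first Conv2d: (27, 91, 50, 121)
  -> after first MaxPool2d: (27, 91, 25, 60)
  -> after second Conv2d: (27, 210, 25, 60)
Output shape: (27, 210, 8, 20)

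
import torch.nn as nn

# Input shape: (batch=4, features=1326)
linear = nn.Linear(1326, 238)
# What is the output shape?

Input shape: (4, 1326)
Output shape: (4, 238)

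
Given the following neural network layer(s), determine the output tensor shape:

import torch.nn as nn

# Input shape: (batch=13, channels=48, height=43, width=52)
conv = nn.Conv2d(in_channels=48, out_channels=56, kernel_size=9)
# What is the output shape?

Input shape: (13, 48, 43, 52)
Output shape: (13, 56, 35, 44)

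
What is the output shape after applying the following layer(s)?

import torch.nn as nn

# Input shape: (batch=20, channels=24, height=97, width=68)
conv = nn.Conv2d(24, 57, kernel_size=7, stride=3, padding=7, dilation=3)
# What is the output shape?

Input shape: (20, 24, 97, 68)
Output shape: (20, 57, 31, 22)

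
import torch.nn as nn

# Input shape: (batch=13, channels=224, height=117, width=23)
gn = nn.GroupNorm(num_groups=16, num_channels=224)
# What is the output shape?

Input shape: (13, 224, 117, 23)
Output shape: (13, 224, 117, 23)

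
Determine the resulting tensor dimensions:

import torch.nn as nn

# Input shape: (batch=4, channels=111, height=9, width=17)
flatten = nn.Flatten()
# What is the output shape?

Input shape: (4, 111, 9, 17)
Output shape: (4, 16983)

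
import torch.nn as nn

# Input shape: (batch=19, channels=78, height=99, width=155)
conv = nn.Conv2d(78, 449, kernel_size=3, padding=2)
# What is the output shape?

Input shape: (19, 78, 99, 155)
Output shape: (19, 449, 101, 157)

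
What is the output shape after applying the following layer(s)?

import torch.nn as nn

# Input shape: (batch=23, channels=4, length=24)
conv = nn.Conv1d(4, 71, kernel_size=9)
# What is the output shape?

Input shape: (23, 4, 24)
Output shape: (23, 71, 16)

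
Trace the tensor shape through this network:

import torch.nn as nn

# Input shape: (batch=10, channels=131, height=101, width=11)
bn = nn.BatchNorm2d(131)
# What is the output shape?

Input shape: (10, 131, 101, 11)
Output shape: (10, 131, 101, 11)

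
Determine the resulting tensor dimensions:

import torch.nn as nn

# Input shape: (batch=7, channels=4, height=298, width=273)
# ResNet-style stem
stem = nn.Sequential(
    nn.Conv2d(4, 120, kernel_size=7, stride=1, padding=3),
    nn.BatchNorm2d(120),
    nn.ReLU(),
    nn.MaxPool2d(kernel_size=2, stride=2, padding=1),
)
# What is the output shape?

Input shape: (7, 4, 298, 273)
  -> after Conv2d 7x7 stride=1: (7, 120, 298, 273)
Output shape: (7, 120, 150, 137)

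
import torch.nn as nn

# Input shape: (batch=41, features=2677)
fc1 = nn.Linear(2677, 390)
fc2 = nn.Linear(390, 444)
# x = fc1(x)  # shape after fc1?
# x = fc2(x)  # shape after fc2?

Input shape: (41, 2677)
  -> after fc1: (41, 390)
Output shape: (41, 444)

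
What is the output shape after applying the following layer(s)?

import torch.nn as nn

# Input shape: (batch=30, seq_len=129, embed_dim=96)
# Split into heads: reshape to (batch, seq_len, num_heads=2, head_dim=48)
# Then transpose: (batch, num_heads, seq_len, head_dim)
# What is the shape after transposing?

Input shape: (30, 129, 96)
  -> after reshape: (30, 129, 2, 48)
Output shape: (30, 2, 129, 48)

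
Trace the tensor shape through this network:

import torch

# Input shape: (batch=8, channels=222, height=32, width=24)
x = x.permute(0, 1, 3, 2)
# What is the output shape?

Input shape: (8, 222, 32, 24)
Output shape: (8, 222, 24, 32)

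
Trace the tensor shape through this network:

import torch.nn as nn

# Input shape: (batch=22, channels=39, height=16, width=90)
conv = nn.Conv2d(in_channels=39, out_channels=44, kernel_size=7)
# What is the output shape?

Input shape: (22, 39, 16, 90)
Output shape: (22, 44, 10, 84)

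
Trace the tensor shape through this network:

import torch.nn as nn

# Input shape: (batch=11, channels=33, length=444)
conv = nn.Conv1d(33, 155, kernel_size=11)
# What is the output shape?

Input shape: (11, 33, 444)
Output shape: (11, 155, 434)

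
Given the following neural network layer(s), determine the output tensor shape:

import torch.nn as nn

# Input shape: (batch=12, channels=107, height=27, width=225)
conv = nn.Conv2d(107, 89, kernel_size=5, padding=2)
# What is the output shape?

Input shape: (12, 107, 27, 225)
Output shape: (12, 89, 27, 225)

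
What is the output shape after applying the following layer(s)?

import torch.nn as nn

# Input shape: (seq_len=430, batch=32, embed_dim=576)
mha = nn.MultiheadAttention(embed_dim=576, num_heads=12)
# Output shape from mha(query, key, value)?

Input shape: (430, 32, 576)
Output shape: (430, 32, 576)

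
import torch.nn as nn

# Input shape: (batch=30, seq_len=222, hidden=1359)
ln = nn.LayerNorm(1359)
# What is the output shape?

Input shape: (30, 222, 1359)
Output shape: (30, 222, 1359)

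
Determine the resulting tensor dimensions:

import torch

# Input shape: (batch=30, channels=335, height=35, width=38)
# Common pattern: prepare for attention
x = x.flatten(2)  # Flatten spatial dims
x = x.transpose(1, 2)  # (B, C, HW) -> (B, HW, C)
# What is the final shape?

Input shape: (30, 335, 35, 38)
  -> after flatten(2): (30, 335, 1330)
Output shape: (30, 1330, 335)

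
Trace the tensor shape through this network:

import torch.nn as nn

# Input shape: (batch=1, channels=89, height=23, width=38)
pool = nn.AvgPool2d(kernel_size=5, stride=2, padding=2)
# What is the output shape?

Input shape: (1, 89, 23, 38)
Output shape: (1, 89, 12, 19)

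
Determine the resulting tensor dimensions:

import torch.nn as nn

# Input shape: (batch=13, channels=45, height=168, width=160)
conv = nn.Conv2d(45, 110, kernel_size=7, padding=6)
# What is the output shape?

Input shape: (13, 45, 168, 160)
Output shape: (13, 110, 174, 166)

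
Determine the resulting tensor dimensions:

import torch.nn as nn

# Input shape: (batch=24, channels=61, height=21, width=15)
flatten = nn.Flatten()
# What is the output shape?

Input shape: (24, 61, 21, 15)
Output shape: (24, 19215)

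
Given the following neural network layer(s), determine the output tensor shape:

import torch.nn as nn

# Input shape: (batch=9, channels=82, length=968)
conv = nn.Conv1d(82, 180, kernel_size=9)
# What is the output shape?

Input shape: (9, 82, 968)
Output shape: (9, 180, 960)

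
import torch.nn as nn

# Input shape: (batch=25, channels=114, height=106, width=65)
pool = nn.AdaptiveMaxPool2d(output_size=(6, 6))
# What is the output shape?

Input shape: (25, 114, 106, 65)
Output shape: (25, 114, 6, 6)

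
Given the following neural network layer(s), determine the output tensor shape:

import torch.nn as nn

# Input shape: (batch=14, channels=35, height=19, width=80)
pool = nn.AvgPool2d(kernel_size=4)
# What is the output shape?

Input shape: (14, 35, 19, 80)
Output shape: (14, 35, 4, 20)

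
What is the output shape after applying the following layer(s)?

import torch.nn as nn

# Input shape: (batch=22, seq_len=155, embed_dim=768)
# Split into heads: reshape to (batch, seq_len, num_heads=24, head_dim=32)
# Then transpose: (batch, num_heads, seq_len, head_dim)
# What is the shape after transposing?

Input shape: (22, 155, 768)
  -> after reshape: (22, 155, 24, 32)
Output shape: (22, 24, 155, 32)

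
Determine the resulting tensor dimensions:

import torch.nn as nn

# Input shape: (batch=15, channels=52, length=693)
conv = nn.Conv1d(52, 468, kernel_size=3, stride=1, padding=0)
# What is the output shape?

Input shape: (15, 52, 693)
Output shape: (15, 468, 691)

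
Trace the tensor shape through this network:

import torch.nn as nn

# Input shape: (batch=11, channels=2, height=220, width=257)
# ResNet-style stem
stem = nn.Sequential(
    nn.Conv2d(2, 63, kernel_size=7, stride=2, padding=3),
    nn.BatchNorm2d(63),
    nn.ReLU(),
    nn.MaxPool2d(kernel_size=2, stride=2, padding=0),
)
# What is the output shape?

Input shape: (11, 2, 220, 257)
  -> after Conv2d 7x7 stride=2: (11, 63, 110, 129)
Output shape: (11, 63, 55, 64)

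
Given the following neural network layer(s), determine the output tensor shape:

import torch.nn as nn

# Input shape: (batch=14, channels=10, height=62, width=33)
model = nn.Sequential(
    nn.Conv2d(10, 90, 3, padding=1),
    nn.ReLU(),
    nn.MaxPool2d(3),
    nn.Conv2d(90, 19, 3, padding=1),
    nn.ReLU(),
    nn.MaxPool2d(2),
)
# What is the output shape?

Input shape: (14, 10, 62, 33)
  -> after first Conv2d: (14, 90, 62, 33)
  -> after first MaxPool2d: (14, 90, 20, 11)
  -> after second Conv2d: (14, 19, 20, 11)
Output shape: (14, 19, 10, 5)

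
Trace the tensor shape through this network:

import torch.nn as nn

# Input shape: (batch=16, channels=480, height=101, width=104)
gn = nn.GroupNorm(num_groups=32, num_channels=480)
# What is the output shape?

Input shape: (16, 480, 101, 104)
Output shape: (16, 480, 101, 104)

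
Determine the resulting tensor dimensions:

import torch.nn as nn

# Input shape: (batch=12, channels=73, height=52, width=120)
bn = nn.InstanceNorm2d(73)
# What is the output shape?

Input shape: (12, 73, 52, 120)
Output shape: (12, 73, 52, 120)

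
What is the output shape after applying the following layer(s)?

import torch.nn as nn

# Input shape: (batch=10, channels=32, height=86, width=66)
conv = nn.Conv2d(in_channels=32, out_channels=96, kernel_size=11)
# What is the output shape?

Input shape: (10, 32, 86, 66)
Output shape: (10, 96, 76, 56)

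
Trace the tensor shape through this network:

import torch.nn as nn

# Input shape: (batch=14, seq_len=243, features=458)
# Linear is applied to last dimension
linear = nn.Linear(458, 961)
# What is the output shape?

Input shape: (14, 243, 458)
Output shape: (14, 243, 961)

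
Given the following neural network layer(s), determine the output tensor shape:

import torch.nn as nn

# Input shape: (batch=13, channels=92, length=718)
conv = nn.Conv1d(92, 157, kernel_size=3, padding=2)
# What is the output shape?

Input shape: (13, 92, 718)
Output shape: (13, 157, 720)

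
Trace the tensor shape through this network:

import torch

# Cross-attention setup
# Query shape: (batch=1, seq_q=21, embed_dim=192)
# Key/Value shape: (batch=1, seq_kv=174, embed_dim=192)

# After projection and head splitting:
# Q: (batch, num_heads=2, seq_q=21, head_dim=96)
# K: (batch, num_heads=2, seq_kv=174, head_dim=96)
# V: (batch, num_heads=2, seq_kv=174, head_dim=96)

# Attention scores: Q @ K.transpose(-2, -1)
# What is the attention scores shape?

Input shape: (1, 21, 192)
Output shape: (1, 2, 21, 174)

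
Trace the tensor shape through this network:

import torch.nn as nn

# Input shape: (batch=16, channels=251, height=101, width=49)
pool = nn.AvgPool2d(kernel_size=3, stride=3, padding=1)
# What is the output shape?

Input shape: (16, 251, 101, 49)
Output shape: (16, 251, 34, 17)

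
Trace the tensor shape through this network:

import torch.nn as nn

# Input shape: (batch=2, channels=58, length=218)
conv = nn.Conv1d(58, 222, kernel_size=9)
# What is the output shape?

Input shape: (2, 58, 218)
Output shape: (2, 222, 210)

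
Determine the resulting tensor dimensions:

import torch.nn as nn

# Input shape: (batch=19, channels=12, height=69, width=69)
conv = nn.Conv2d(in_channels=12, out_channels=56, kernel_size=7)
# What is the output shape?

Input shape: (19, 12, 69, 69)
Output shape: (19, 56, 63, 63)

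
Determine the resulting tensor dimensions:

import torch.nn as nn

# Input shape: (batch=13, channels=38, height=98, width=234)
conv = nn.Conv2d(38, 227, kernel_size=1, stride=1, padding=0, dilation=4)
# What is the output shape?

Input shape: (13, 38, 98, 234)
Output shape: (13, 227, 98, 234)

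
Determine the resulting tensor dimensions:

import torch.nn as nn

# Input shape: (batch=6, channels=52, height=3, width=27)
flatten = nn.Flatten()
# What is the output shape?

Input shape: (6, 52, 3, 27)
Output shape: (6, 4212)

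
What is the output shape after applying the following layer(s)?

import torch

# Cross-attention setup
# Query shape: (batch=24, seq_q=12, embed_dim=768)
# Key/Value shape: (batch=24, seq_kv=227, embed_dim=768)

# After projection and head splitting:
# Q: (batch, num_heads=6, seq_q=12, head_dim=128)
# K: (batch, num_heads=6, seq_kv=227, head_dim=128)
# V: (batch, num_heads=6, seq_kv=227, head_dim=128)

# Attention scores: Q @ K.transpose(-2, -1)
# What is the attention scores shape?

Input shape: (24, 12, 768)
Output shape: (24, 6, 12, 227)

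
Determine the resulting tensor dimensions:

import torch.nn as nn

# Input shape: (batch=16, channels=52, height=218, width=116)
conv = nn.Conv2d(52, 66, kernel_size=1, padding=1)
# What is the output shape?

Input shape: (16, 52, 218, 116)
Output shape: (16, 66, 220, 118)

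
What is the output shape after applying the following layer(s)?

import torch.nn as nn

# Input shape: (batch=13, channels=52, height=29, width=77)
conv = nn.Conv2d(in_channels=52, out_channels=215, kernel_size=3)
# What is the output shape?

Input shape: (13, 52, 29, 77)
Output shape: (13, 215, 27, 75)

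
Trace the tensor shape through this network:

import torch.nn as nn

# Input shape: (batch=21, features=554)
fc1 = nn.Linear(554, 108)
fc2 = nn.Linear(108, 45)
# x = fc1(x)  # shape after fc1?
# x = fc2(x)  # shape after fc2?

Input shape: (21, 554)
  -> after fc1: (21, 108)
Output shape: (21, 45)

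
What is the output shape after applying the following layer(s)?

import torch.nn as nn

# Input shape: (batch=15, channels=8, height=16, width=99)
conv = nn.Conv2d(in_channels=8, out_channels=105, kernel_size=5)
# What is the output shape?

Input shape: (15, 8, 16, 99)
Output shape: (15, 105, 12, 95)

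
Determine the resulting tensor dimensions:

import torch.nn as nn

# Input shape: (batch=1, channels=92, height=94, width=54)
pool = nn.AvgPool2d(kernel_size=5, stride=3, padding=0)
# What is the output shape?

Input shape: (1, 92, 94, 54)
Output shape: (1, 92, 30, 17)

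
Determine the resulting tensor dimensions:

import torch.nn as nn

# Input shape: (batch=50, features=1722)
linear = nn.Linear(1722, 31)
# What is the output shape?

Input shape: (50, 1722)
Output shape: (50, 31)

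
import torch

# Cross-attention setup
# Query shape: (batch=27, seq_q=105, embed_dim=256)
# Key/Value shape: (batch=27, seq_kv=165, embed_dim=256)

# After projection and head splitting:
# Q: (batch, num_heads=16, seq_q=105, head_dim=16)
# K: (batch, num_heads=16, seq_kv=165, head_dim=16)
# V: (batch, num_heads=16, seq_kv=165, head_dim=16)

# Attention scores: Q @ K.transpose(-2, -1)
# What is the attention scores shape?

Input shape: (27, 105, 256)
Output shape: (27, 16, 105, 165)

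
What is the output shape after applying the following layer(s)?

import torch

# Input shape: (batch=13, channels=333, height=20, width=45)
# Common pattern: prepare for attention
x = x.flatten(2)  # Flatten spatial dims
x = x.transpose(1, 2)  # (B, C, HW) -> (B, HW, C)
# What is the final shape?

Input shape: (13, 333, 20, 45)
  -> after flatten(2): (13, 333, 900)
Output shape: (13, 900, 333)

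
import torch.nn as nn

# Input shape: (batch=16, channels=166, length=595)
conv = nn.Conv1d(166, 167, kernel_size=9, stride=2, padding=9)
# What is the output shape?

Input shape: (16, 166, 595)
Output shape: (16, 167, 303)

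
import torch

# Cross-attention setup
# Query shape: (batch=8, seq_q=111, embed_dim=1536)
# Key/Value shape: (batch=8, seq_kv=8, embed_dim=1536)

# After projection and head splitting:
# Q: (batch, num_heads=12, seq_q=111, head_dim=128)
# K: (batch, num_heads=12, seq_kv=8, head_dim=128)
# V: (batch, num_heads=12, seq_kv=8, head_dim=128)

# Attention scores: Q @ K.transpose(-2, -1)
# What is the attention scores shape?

Input shape: (8, 111, 1536)
Output shape: (8, 12, 111, 8)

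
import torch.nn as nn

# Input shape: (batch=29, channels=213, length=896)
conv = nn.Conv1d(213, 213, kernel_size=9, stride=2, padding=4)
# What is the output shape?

Input shape: (29, 213, 896)
Output shape: (29, 213, 448)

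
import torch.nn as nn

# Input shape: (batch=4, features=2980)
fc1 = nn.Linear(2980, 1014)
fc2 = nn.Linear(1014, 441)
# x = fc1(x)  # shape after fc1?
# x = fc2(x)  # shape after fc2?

Input shape: (4, 2980)
  -> after fc1: (4, 1014)
Output shape: (4, 441)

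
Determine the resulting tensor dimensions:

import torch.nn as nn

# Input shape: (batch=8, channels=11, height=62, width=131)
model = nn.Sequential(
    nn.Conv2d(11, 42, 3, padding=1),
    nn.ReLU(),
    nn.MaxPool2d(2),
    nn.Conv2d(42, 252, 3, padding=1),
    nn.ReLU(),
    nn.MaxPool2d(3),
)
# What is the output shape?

Input shape: (8, 11, 62, 131)
  -> after first Conv2d: (8, 42, 62, 131)
  -> after first MaxPool2d: (8, 42, 31, 65)
  -> after second Conv2d: (8, 252, 31, 65)
Output shape: (8, 252, 10, 21)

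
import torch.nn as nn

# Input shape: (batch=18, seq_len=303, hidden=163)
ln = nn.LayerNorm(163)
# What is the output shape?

Input shape: (18, 303, 163)
Output shape: (18, 303, 163)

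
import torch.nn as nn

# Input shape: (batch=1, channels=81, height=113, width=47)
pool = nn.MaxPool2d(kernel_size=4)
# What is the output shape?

Input shape: (1, 81, 113, 47)
Output shape: (1, 81, 28, 11)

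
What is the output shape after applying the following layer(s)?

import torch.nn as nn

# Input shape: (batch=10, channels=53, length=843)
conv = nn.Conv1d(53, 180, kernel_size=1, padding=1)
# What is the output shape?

Input shape: (10, 53, 843)
Output shape: (10, 180, 845)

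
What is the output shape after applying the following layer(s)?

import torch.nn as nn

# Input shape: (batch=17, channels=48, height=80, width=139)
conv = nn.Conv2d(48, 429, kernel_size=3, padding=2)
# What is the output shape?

Input shape: (17, 48, 80, 139)
Output shape: (17, 429, 82, 141)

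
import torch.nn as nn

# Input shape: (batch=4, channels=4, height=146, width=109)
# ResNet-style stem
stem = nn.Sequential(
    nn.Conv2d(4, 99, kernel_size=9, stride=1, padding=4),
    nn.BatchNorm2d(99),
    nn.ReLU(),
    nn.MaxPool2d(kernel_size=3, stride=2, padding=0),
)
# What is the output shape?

Input shape: (4, 4, 146, 109)
  -> after Conv2d 9x9 stride=1: (4, 99, 146, 109)
Output shape: (4, 99, 72, 54)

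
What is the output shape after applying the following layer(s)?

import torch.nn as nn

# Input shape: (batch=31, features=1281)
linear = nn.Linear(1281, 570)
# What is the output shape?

Input shape: (31, 1281)
Output shape: (31, 570)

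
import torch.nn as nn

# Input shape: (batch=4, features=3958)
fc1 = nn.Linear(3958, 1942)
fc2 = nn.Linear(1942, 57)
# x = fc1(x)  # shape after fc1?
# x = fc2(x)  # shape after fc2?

Input shape: (4, 3958)
  -> after fc1: (4, 1942)
Output shape: (4, 57)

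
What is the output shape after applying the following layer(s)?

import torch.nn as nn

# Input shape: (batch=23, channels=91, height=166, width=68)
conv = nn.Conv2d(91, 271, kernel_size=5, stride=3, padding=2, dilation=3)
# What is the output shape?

Input shape: (23, 91, 166, 68)
Output shape: (23, 271, 53, 20)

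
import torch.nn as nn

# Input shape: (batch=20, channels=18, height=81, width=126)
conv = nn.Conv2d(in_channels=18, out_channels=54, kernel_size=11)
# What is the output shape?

Input shape: (20, 18, 81, 126)
Output shape: (20, 54, 71, 116)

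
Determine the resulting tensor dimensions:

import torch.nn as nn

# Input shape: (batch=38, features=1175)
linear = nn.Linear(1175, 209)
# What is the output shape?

Input shape: (38, 1175)
Output shape: (38, 209)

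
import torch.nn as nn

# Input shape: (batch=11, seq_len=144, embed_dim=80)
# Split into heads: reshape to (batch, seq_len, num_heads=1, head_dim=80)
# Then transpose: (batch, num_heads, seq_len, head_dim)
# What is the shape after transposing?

Input shape: (11, 144, 80)
  -> after reshape: (11, 144, 1, 80)
Output shape: (11, 1, 144, 80)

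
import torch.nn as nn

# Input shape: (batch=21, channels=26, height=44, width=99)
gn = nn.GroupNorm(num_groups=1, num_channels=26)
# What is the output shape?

Input shape: (21, 26, 44, 99)
Output shape: (21, 26, 44, 99)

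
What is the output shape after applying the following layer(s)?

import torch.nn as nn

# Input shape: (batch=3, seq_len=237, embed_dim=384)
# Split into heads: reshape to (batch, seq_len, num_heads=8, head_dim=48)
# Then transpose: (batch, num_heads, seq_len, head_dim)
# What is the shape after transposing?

Input shape: (3, 237, 384)
  -> after reshape: (3, 237, 8, 48)
Output shape: (3, 8, 237, 48)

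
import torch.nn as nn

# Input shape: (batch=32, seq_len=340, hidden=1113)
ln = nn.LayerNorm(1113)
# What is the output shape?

Input shape: (32, 340, 1113)
Output shape: (32, 340, 1113)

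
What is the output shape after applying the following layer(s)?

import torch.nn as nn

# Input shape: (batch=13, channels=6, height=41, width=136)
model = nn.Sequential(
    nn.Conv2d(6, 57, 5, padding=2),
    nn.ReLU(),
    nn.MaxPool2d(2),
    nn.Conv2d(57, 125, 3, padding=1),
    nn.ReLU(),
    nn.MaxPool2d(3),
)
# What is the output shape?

Input shape: (13, 6, 41, 136)
  -> after first Conv2d: (13, 57, 41, 136)
  -> after first MaxPool2d: (13, 57, 20, 68)
  -> after second Conv2d: (13, 125, 20, 68)
Output shape: (13, 125, 6, 22)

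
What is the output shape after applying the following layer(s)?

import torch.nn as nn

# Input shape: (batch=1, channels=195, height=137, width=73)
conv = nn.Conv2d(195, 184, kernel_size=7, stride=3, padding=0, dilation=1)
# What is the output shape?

Input shape: (1, 195, 137, 73)
Output shape: (1, 184, 44, 23)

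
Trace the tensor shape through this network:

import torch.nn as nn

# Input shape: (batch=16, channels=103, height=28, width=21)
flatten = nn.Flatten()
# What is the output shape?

Input shape: (16, 103, 28, 21)
Output shape: (16, 60564)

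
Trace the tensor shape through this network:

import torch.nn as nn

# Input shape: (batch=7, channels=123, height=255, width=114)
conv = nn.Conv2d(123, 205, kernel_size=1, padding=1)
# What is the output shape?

Input shape: (7, 123, 255, 114)
Output shape: (7, 205, 257, 116)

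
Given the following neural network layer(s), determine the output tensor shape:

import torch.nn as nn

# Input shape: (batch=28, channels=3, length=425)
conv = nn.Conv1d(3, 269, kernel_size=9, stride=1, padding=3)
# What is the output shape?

Input shape: (28, 3, 425)
Output shape: (28, 269, 423)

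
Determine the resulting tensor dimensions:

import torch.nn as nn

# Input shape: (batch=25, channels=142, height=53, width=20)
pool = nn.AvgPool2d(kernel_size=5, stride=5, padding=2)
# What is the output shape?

Input shape: (25, 142, 53, 20)
Output shape: (25, 142, 11, 4)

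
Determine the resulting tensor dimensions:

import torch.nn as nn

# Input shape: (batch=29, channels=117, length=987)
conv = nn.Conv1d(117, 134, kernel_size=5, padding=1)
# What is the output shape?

Input shape: (29, 117, 987)
Output shape: (29, 134, 985)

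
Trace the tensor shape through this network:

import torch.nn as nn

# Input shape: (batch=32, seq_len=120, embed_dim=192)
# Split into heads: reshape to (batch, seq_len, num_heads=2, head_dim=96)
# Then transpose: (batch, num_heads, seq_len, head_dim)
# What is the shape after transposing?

Input shape: (32, 120, 192)
  -> after reshape: (32, 120, 2, 96)
Output shape: (32, 2, 120, 96)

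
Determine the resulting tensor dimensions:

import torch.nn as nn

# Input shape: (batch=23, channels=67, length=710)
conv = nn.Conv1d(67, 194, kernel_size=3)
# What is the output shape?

Input shape: (23, 67, 710)
Output shape: (23, 194, 708)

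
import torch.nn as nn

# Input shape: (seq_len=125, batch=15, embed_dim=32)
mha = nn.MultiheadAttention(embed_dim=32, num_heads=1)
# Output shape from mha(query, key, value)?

Input shape: (125, 15, 32)
Output shape: (125, 15, 32)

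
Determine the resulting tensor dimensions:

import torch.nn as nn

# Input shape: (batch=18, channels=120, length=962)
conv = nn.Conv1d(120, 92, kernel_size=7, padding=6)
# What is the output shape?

Input shape: (18, 120, 962)
Output shape: (18, 92, 968)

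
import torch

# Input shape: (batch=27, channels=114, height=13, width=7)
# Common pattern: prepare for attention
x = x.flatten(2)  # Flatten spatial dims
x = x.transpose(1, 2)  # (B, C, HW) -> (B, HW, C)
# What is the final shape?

Input shape: (27, 114, 13, 7)
  -> after flatten(2): (27, 114, 91)
Output shape: (27, 91, 114)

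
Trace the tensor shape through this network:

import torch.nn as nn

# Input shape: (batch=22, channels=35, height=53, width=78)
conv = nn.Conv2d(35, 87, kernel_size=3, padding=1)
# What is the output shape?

Input shape: (22, 35, 53, 78)
Output shape: (22, 87, 53, 78)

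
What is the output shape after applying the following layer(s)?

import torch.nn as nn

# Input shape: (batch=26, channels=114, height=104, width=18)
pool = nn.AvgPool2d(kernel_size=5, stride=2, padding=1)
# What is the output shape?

Input shape: (26, 114, 104, 18)
Output shape: (26, 114, 51, 8)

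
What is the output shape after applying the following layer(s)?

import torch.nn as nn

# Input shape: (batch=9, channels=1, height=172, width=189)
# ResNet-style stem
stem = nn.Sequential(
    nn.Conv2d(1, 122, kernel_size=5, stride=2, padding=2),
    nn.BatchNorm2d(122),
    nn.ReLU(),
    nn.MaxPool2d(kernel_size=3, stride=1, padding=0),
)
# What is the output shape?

Input shape: (9, 1, 172, 189)
  -> after Conv2d 5x5 stride=2: (9, 122, 86, 95)
Output shape: (9, 122, 84, 93)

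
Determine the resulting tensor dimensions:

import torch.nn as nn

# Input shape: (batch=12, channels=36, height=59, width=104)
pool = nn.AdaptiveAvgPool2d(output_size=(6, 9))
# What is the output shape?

Input shape: (12, 36, 59, 104)
Output shape: (12, 36, 6, 9)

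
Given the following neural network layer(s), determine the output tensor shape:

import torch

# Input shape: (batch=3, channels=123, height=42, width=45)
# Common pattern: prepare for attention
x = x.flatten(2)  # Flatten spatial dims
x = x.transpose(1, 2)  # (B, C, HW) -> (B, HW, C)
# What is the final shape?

Input shape: (3, 123, 42, 45)
  -> after flatten(2): (3, 123, 1890)
Output shape: (3, 1890, 123)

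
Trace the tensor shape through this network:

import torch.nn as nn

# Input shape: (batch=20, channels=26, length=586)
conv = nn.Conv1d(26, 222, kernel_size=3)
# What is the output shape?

Input shape: (20, 26, 586)
Output shape: (20, 222, 584)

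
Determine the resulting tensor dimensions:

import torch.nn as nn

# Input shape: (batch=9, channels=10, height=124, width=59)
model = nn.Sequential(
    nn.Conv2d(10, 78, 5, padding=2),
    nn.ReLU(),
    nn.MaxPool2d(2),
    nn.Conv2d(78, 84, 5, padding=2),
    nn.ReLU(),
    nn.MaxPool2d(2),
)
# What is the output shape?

Input shape: (9, 10, 124, 59)
  -> after first Conv2d: (9, 78, 124, 59)
  -> after first MaxPool2d: (9, 78, 62, 29)
  -> after second Conv2d: (9, 84, 62, 29)
Output shape: (9, 84, 31, 14)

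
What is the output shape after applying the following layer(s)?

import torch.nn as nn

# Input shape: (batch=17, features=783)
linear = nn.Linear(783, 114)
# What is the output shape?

Input shape: (17, 783)
Output shape: (17, 114)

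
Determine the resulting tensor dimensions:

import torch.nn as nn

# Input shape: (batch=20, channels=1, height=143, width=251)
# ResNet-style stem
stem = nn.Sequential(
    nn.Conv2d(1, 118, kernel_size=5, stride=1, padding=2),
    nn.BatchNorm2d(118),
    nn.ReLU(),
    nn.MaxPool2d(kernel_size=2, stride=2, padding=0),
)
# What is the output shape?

Input shape: (20, 1, 143, 251)
  -> after Conv2d 5x5 stride=1: (20, 118, 143, 251)
Output shape: (20, 118, 71, 125)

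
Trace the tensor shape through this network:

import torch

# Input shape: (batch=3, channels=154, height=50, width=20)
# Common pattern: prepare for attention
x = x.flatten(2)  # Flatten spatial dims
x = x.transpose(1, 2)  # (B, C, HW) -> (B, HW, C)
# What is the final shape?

Input shape: (3, 154, 50, 20)
  -> after flatten(2): (3, 154, 1000)
Output shape: (3, 1000, 154)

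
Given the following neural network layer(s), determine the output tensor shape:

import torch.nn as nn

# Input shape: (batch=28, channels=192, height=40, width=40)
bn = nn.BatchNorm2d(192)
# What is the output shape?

Input shape: (28, 192, 40, 40)
Output shape: (28, 192, 40, 40)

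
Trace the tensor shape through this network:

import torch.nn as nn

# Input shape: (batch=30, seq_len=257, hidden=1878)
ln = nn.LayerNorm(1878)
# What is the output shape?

Input shape: (30, 257, 1878)
Output shape: (30, 257, 1878)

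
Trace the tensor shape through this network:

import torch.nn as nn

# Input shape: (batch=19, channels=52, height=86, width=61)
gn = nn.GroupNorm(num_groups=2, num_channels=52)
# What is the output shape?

Input shape: (19, 52, 86, 61)
Output shape: (19, 52, 86, 61)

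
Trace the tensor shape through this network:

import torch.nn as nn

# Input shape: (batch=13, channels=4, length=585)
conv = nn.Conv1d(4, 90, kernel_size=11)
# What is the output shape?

Input shape: (13, 4, 585)
Output shape: (13, 90, 575)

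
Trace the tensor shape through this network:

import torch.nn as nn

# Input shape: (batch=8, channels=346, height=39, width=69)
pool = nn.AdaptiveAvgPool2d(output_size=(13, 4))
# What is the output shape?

Input shape: (8, 346, 39, 69)
Output shape: (8, 346, 13, 4)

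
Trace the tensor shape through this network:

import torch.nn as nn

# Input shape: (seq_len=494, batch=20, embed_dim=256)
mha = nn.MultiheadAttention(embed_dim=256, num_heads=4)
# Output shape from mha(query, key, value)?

Input shape: (494, 20, 256)
Output shape: (494, 20, 256)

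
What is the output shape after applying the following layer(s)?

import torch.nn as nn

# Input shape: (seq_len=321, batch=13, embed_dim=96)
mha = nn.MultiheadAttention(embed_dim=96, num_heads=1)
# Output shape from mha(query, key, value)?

Input shape: (321, 13, 96)
Output shape: (321, 13, 96)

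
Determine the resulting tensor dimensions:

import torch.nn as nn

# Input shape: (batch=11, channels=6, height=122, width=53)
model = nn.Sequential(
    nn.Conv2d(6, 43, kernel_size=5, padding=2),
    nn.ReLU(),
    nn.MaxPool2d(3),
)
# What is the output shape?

Input shape: (11, 6, 122, 53)
  -> after Conv2d: (11, 43, 122, 53)
  -> after ReLU: (11, 43, 122, 53)
Output shape: (11, 43, 40, 17)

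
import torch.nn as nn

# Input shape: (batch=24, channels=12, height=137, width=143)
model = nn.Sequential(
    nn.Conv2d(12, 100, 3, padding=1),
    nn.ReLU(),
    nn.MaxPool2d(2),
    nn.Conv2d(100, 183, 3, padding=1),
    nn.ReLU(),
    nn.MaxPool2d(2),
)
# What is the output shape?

Input shape: (24, 12, 137, 143)
  -> after first Conv2d: (24, 100, 137, 143)
  -> after first MaxPool2d: (24, 100, 68, 71)
  -> after second Conv2d: (24, 183, 68, 71)
Output shape: (24, 183, 34, 35)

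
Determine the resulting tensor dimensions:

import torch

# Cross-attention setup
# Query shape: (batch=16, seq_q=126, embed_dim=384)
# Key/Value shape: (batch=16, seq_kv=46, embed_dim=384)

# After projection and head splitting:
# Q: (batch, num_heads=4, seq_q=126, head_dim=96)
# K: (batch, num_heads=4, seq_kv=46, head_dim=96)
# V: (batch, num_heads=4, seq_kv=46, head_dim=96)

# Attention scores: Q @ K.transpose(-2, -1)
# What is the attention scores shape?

Input shape: (16, 126, 384)
Output shape: (16, 4, 126, 46)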